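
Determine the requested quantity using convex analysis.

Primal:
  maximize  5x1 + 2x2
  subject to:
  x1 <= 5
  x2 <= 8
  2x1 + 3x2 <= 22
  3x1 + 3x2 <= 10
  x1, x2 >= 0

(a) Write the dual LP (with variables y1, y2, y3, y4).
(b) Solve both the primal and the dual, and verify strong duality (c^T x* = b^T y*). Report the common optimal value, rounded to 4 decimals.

The standard primal-dual pair for 'max c^T x s.t. A x <= b, x >= 0' is:
  Dual:  min b^T y  s.t.  A^T y >= c,  y >= 0.

So the dual LP is:
  minimize  5y1 + 8y2 + 22y3 + 10y4
  subject to:
    y1 + 2y3 + 3y4 >= 5
    y2 + 3y3 + 3y4 >= 2
    y1, y2, y3, y4 >= 0

Solving the primal: x* = (3.3333, 0).
  primal value c^T x* = 16.6667.
Solving the dual: y* = (0, 0, 0, 1.6667).
  dual value b^T y* = 16.6667.
Strong duality: c^T x* = b^T y*. Confirmed.

16.6667


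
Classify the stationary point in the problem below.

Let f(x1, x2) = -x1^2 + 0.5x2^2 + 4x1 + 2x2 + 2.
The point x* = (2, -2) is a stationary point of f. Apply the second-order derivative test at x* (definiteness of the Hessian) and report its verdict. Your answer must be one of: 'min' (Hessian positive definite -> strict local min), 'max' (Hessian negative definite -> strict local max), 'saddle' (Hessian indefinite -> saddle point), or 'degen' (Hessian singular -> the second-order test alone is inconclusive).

Compute the Hessian H = grad^2 f:
  H = [[-2, 0], [0, 1]]
Verify stationarity: grad f(x*) = H x* + g = (0, 0).
Eigenvalues of H: -2, 1.
Eigenvalues have mixed signs, so H is indefinite -> x* is a saddle point.

saddle


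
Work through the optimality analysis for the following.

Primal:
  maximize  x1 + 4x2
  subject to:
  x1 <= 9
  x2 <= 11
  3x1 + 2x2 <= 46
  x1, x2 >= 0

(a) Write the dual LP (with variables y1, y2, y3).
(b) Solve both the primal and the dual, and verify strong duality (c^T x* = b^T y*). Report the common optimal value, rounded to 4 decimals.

The standard primal-dual pair for 'max c^T x s.t. A x <= b, x >= 0' is:
  Dual:  min b^T y  s.t.  A^T y >= c,  y >= 0.

So the dual LP is:
  minimize  9y1 + 11y2 + 46y3
  subject to:
    y1 + 3y3 >= 1
    y2 + 2y3 >= 4
    y1, y2, y3 >= 0

Solving the primal: x* = (8, 11).
  primal value c^T x* = 52.
Solving the dual: y* = (0, 3.3333, 0.3333).
  dual value b^T y* = 52.
Strong duality: c^T x* = b^T y*. Confirmed.

52


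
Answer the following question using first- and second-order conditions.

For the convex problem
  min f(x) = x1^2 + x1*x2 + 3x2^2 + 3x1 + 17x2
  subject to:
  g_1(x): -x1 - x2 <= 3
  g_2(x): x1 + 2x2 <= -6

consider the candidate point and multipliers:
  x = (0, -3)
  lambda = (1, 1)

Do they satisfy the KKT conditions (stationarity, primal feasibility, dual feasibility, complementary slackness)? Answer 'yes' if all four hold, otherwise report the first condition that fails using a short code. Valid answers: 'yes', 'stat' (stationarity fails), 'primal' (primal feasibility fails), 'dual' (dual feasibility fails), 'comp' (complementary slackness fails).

Gradient of f: grad f(x) = Q x + c = (0, -1)
Constraint values g_i(x) = a_i^T x - b_i:
  g_1((0, -3)) = 0
  g_2((0, -3)) = 0
Stationarity residual: grad f(x) + sum_i lambda_i a_i = (0, 0)
  -> stationarity OK
Primal feasibility (all g_i <= 0): OK
Dual feasibility (all lambda_i >= 0): OK
Complementary slackness (lambda_i * g_i(x) = 0 for all i): OK

Verdict: yes, KKT holds.

yes


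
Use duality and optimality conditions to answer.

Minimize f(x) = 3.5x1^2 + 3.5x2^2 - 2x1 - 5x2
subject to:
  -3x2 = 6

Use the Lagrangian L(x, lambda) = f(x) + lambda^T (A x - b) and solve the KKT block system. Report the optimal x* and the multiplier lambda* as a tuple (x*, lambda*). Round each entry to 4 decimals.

Form the Lagrangian:
  L(x, lambda) = (1/2) x^T Q x + c^T x + lambda^T (A x - b)
Stationarity (grad_x L = 0): Q x + c + A^T lambda = 0.
Primal feasibility: A x = b.

This gives the KKT block system:
  [ Q   A^T ] [ x     ]   [-c ]
  [ A    0  ] [ lambda ] = [ b ]

Solving the linear system:
  x*      = (0.2857, -2)
  lambda* = (-6.3333)
  f(x*)   = 23.7143

x* = (0.2857, -2), lambda* = (-6.3333)


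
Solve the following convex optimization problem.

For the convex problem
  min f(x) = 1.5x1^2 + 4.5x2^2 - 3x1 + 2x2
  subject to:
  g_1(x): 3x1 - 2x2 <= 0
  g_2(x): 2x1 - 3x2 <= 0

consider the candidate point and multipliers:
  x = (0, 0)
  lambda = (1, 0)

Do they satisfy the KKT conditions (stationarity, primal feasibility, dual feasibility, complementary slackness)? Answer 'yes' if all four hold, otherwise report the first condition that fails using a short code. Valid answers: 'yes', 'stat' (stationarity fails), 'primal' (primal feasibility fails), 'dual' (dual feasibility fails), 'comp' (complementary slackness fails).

Gradient of f: grad f(x) = Q x + c = (-3, 2)
Constraint values g_i(x) = a_i^T x - b_i:
  g_1((0, 0)) = 0
  g_2((0, 0)) = 0
Stationarity residual: grad f(x) + sum_i lambda_i a_i = (0, 0)
  -> stationarity OK
Primal feasibility (all g_i <= 0): OK
Dual feasibility (all lambda_i >= 0): OK
Complementary slackness (lambda_i * g_i(x) = 0 for all i): OK

Verdict: yes, KKT holds.

yes


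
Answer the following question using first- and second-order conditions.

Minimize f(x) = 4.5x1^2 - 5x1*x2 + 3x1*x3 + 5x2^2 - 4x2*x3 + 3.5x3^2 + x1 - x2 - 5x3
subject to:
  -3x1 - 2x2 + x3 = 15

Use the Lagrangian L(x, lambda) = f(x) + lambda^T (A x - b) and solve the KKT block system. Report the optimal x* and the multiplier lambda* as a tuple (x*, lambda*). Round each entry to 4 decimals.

Form the Lagrangian:
  L(x, lambda) = (1/2) x^T Q x + c^T x + lambda^T (A x - b)
Stationarity (grad_x L = 0): Q x + c + A^T lambda = 0.
Primal feasibility: A x = b.

This gives the KKT block system:
  [ Q   A^T ] [ x     ]   [-c ]
  [ A    0  ] [ lambda ] = [ b ]

Solving the linear system:
  x*      = (-3.2414, -1.7507, 1.7743)
  lambda* = (-4.6987)
  f(x*)   = 30.0594

x* = (-3.2414, -1.7507, 1.7743), lambda* = (-4.6987)


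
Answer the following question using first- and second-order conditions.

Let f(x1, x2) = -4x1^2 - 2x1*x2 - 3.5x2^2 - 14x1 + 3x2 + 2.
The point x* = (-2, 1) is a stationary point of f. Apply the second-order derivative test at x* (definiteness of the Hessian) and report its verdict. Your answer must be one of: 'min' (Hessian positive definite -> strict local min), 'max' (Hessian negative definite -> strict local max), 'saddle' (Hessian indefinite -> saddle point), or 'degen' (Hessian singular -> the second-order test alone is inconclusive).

Compute the Hessian H = grad^2 f:
  H = [[-8, -2], [-2, -7]]
Verify stationarity: grad f(x*) = H x* + g = (0, 0).
Eigenvalues of H: -9.5616, -5.4384.
Both eigenvalues < 0, so H is negative definite -> x* is a strict local max.

max


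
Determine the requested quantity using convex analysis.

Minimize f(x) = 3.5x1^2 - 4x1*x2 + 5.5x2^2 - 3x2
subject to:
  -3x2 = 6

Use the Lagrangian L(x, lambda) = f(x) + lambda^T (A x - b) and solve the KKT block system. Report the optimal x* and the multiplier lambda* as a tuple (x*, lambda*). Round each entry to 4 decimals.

Form the Lagrangian:
  L(x, lambda) = (1/2) x^T Q x + c^T x + lambda^T (A x - b)
Stationarity (grad_x L = 0): Q x + c + A^T lambda = 0.
Primal feasibility: A x = b.

This gives the KKT block system:
  [ Q   A^T ] [ x     ]   [-c ]
  [ A    0  ] [ lambda ] = [ b ]

Solving the linear system:
  x*      = (-1.1429, -2)
  lambda* = (-6.8095)
  f(x*)   = 23.4286

x* = (-1.1429, -2), lambda* = (-6.8095)


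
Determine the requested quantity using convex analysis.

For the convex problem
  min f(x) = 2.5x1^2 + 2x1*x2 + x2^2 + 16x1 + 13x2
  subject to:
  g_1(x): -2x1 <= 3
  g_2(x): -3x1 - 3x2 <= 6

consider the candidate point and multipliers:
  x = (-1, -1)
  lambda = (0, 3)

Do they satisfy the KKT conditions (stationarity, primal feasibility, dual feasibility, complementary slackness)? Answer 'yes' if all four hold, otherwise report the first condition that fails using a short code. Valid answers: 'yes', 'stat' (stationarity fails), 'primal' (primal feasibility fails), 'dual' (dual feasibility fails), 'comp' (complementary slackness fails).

Gradient of f: grad f(x) = Q x + c = (9, 9)
Constraint values g_i(x) = a_i^T x - b_i:
  g_1((-1, -1)) = -1
  g_2((-1, -1)) = 0
Stationarity residual: grad f(x) + sum_i lambda_i a_i = (0, 0)
  -> stationarity OK
Primal feasibility (all g_i <= 0): OK
Dual feasibility (all lambda_i >= 0): OK
Complementary slackness (lambda_i * g_i(x) = 0 for all i): OK

Verdict: yes, KKT holds.

yes


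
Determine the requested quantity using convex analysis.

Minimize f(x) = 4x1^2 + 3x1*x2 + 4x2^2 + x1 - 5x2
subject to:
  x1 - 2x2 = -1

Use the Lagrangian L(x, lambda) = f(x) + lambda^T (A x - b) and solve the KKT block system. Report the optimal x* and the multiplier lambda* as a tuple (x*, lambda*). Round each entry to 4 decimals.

Form the Lagrangian:
  L(x, lambda) = (1/2) x^T Q x + c^T x + lambda^T (A x - b)
Stationarity (grad_x L = 0): Q x + c + A^T lambda = 0.
Primal feasibility: A x = b.

This gives the KKT block system:
  [ Q   A^T ] [ x     ]   [-c ]
  [ A    0  ] [ lambda ] = [ b ]

Solving the linear system:
  x*      = (-0.1538, 0.4231)
  lambda* = (-1.0385)
  f(x*)   = -1.6538

x* = (-0.1538, 0.4231), lambda* = (-1.0385)


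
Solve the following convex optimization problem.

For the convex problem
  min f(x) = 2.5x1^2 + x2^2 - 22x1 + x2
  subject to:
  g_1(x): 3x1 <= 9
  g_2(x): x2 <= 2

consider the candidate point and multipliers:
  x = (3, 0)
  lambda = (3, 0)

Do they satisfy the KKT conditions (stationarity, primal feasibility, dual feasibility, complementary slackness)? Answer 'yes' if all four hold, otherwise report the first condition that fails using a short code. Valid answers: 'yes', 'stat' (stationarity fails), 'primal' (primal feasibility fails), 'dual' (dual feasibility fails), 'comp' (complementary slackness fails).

Gradient of f: grad f(x) = Q x + c = (-7, 1)
Constraint values g_i(x) = a_i^T x - b_i:
  g_1((3, 0)) = 0
  g_2((3, 0)) = -2
Stationarity residual: grad f(x) + sum_i lambda_i a_i = (2, 1)
  -> stationarity FAILS
Primal feasibility (all g_i <= 0): OK
Dual feasibility (all lambda_i >= 0): OK
Complementary slackness (lambda_i * g_i(x) = 0 for all i): OK

Verdict: the first failing condition is stationarity -> stat.

stat


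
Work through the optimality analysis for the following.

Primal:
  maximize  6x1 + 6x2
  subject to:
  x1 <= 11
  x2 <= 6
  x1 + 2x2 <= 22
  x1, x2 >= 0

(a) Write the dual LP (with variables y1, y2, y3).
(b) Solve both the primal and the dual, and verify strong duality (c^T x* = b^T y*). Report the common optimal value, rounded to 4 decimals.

The standard primal-dual pair for 'max c^T x s.t. A x <= b, x >= 0' is:
  Dual:  min b^T y  s.t.  A^T y >= c,  y >= 0.

So the dual LP is:
  minimize  11y1 + 6y2 + 22y3
  subject to:
    y1 + y3 >= 6
    y2 + 2y3 >= 6
    y1, y2, y3 >= 0

Solving the primal: x* = (11, 5.5).
  primal value c^T x* = 99.
Solving the dual: y* = (3, 0, 3).
  dual value b^T y* = 99.
Strong duality: c^T x* = b^T y*. Confirmed.

99


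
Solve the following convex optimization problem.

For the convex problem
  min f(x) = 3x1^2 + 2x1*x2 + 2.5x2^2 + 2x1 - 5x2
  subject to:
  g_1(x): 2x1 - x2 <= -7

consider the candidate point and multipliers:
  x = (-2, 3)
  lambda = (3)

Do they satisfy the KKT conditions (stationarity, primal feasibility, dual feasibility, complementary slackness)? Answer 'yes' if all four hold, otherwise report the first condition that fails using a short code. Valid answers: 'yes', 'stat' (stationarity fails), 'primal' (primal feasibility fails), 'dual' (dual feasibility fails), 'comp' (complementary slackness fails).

Gradient of f: grad f(x) = Q x + c = (-4, 6)
Constraint values g_i(x) = a_i^T x - b_i:
  g_1((-2, 3)) = 0
Stationarity residual: grad f(x) + sum_i lambda_i a_i = (2, 3)
  -> stationarity FAILS
Primal feasibility (all g_i <= 0): OK
Dual feasibility (all lambda_i >= 0): OK
Complementary slackness (lambda_i * g_i(x) = 0 for all i): OK

Verdict: the first failing condition is stationarity -> stat.

stat


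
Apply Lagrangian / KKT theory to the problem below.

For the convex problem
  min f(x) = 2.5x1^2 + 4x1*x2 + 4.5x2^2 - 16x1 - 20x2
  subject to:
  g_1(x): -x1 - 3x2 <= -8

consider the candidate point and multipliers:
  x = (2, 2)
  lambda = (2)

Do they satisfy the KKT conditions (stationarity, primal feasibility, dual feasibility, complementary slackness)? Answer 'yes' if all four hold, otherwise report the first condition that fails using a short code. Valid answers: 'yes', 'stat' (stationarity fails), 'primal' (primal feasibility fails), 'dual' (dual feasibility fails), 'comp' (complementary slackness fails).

Gradient of f: grad f(x) = Q x + c = (2, 6)
Constraint values g_i(x) = a_i^T x - b_i:
  g_1((2, 2)) = 0
Stationarity residual: grad f(x) + sum_i lambda_i a_i = (0, 0)
  -> stationarity OK
Primal feasibility (all g_i <= 0): OK
Dual feasibility (all lambda_i >= 0): OK
Complementary slackness (lambda_i * g_i(x) = 0 for all i): OK

Verdict: yes, KKT holds.

yes


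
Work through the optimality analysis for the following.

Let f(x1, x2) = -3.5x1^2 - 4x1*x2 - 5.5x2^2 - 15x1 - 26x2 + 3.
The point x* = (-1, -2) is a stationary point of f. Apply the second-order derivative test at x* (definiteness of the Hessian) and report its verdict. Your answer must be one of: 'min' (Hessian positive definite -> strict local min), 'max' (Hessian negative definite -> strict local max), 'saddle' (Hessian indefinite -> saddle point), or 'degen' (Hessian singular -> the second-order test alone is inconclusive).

Compute the Hessian H = grad^2 f:
  H = [[-7, -4], [-4, -11]]
Verify stationarity: grad f(x*) = H x* + g = (0, 0).
Eigenvalues of H: -13.4721, -4.5279.
Both eigenvalues < 0, so H is negative definite -> x* is a strict local max.

max


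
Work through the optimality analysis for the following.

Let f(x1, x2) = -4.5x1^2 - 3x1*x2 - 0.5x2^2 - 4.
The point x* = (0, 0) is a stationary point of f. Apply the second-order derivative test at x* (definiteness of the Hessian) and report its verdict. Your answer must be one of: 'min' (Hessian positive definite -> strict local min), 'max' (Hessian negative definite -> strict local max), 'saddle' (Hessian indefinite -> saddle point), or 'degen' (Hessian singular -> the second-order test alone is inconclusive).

Compute the Hessian H = grad^2 f:
  H = [[-9, -3], [-3, -1]]
Verify stationarity: grad f(x*) = H x* + g = (0, 0).
Eigenvalues of H: -10, 0.
H has a zero eigenvalue (singular; negative semidefinite but not definite), so H is neither positive definite, negative definite, nor indefinite. The second-order test alone is inconclusive -> degen.
(Indeed, f is constant along the null direction of H through x*, so x* is not a strict local extremum.)

degen


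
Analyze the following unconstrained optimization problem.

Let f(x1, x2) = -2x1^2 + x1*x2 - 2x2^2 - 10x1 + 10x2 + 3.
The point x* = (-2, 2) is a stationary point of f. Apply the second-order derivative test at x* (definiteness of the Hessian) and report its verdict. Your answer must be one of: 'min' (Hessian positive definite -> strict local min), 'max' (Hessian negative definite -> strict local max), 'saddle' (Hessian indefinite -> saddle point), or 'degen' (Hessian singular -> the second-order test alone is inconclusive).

Compute the Hessian H = grad^2 f:
  H = [[-4, 1], [1, -4]]
Verify stationarity: grad f(x*) = H x* + g = (0, 0).
Eigenvalues of H: -5, -3.
Both eigenvalues < 0, so H is negative definite -> x* is a strict local max.

max


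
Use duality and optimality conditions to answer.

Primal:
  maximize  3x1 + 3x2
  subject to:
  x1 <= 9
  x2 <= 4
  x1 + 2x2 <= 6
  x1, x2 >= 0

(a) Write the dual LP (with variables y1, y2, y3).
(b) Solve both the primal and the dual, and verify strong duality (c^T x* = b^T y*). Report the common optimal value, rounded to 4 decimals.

The standard primal-dual pair for 'max c^T x s.t. A x <= b, x >= 0' is:
  Dual:  min b^T y  s.t.  A^T y >= c,  y >= 0.

So the dual LP is:
  minimize  9y1 + 4y2 + 6y3
  subject to:
    y1 + y3 >= 3
    y2 + 2y3 >= 3
    y1, y2, y3 >= 0

Solving the primal: x* = (6, 0).
  primal value c^T x* = 18.
Solving the dual: y* = (0, 0, 3).
  dual value b^T y* = 18.
Strong duality: c^T x* = b^T y*. Confirmed.

18


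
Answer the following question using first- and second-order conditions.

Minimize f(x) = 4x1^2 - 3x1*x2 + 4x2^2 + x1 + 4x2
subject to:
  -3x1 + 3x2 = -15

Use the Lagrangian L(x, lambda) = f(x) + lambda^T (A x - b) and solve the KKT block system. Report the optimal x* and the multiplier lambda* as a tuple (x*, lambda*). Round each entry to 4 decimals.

Form the Lagrangian:
  L(x, lambda) = (1/2) x^T Q x + c^T x + lambda^T (A x - b)
Stationarity (grad_x L = 0): Q x + c + A^T lambda = 0.
Primal feasibility: A x = b.

This gives the KKT block system:
  [ Q   A^T ] [ x     ]   [-c ]
  [ A    0  ] [ lambda ] = [ b ]

Solving the linear system:
  x*      = (2, -3)
  lambda* = (8.6667)
  f(x*)   = 60

x* = (2, -3), lambda* = (8.6667)


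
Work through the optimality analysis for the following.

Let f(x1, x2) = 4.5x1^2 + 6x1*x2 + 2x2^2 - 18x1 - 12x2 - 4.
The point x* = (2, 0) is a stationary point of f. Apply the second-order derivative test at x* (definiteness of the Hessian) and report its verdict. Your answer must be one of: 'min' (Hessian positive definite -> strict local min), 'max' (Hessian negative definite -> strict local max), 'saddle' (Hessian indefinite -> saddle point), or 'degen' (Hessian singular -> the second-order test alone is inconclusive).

Compute the Hessian H = grad^2 f:
  H = [[9, 6], [6, 4]]
Verify stationarity: grad f(x*) = H x* + g = (0, 0).
Eigenvalues of H: 0, 13.
H has a zero eigenvalue (singular; positive semidefinite but not definite), so H is neither positive definite, negative definite, nor indefinite. The second-order test alone is inconclusive -> degen.
(Indeed, f is constant along the null direction of H through x*, so x* is not a strict local extremum.)

degen


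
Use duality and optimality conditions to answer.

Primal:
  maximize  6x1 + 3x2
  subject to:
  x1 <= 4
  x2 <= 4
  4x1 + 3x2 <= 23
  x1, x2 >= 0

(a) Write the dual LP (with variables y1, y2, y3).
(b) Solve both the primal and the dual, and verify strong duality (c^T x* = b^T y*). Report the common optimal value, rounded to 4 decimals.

The standard primal-dual pair for 'max c^T x s.t. A x <= b, x >= 0' is:
  Dual:  min b^T y  s.t.  A^T y >= c,  y >= 0.

So the dual LP is:
  minimize  4y1 + 4y2 + 23y3
  subject to:
    y1 + 4y3 >= 6
    y2 + 3y3 >= 3
    y1, y2, y3 >= 0

Solving the primal: x* = (4, 2.3333).
  primal value c^T x* = 31.
Solving the dual: y* = (2, 0, 1).
  dual value b^T y* = 31.
Strong duality: c^T x* = b^T y*. Confirmed.

31


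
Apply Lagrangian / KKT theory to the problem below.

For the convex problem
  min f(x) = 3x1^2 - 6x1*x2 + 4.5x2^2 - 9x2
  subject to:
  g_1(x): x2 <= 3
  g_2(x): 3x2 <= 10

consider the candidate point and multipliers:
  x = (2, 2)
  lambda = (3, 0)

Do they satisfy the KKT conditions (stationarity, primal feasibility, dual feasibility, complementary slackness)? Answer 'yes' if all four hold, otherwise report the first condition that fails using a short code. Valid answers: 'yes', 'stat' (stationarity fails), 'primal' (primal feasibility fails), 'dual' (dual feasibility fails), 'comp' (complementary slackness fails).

Gradient of f: grad f(x) = Q x + c = (0, -3)
Constraint values g_i(x) = a_i^T x - b_i:
  g_1((2, 2)) = -1
  g_2((2, 2)) = -4
Stationarity residual: grad f(x) + sum_i lambda_i a_i = (0, 0)
  -> stationarity OK
Primal feasibility (all g_i <= 0): OK
Dual feasibility (all lambda_i >= 0): OK
Complementary slackness (lambda_i * g_i(x) = 0 for all i): FAILS

Verdict: the first failing condition is complementary_slackness -> comp.

comp


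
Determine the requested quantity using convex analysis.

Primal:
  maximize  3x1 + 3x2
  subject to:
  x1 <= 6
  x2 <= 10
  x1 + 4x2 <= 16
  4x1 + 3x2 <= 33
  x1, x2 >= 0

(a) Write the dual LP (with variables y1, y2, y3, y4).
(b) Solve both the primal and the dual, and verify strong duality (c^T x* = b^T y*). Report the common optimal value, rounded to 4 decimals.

The standard primal-dual pair for 'max c^T x s.t. A x <= b, x >= 0' is:
  Dual:  min b^T y  s.t.  A^T y >= c,  y >= 0.

So the dual LP is:
  minimize  6y1 + 10y2 + 16y3 + 33y4
  subject to:
    y1 + y3 + 4y4 >= 3
    y2 + 4y3 + 3y4 >= 3
    y1, y2, y3, y4 >= 0

Solving the primal: x* = (6, 2.5).
  primal value c^T x* = 25.5.
Solving the dual: y* = (2.25, 0, 0.75, 0).
  dual value b^T y* = 25.5.
Strong duality: c^T x* = b^T y*. Confirmed.

25.5


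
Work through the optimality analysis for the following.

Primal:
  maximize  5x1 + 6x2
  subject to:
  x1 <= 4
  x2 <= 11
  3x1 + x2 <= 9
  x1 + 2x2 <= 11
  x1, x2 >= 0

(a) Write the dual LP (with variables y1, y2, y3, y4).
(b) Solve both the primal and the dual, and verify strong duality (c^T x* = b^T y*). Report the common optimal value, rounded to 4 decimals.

The standard primal-dual pair for 'max c^T x s.t. A x <= b, x >= 0' is:
  Dual:  min b^T y  s.t.  A^T y >= c,  y >= 0.

So the dual LP is:
  minimize  4y1 + 11y2 + 9y3 + 11y4
  subject to:
    y1 + 3y3 + y4 >= 5
    y2 + y3 + 2y4 >= 6
    y1, y2, y3, y4 >= 0

Solving the primal: x* = (1.4, 4.8).
  primal value c^T x* = 35.8.
Solving the dual: y* = (0, 0, 0.8, 2.6).
  dual value b^T y* = 35.8.
Strong duality: c^T x* = b^T y*. Confirmed.

35.8


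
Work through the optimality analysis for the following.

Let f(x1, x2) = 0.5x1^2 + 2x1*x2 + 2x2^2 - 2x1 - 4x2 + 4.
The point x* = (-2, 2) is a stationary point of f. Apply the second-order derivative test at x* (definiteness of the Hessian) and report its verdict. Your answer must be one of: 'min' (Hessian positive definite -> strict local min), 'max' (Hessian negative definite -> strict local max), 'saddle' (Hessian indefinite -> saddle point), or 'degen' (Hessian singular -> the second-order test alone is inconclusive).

Compute the Hessian H = grad^2 f:
  H = [[1, 2], [2, 4]]
Verify stationarity: grad f(x*) = H x* + g = (0, 0).
Eigenvalues of H: 0, 5.
H has a zero eigenvalue (singular; positive semidefinite but not definite), so H is neither positive definite, negative definite, nor indefinite. The second-order test alone is inconclusive -> degen.
(Indeed, f is constant along the null direction of H through x*, so x* is not a strict local extremum.)

degen


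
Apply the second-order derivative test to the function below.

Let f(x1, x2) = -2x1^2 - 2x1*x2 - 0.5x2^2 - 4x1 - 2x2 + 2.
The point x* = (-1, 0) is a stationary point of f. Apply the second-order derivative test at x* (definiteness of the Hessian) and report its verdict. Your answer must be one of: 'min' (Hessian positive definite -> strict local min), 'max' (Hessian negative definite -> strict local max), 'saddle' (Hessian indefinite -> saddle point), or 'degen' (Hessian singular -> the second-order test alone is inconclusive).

Compute the Hessian H = grad^2 f:
  H = [[-4, -2], [-2, -1]]
Verify stationarity: grad f(x*) = H x* + g = (0, 0).
Eigenvalues of H: -5, 0.
H has a zero eigenvalue (singular; negative semidefinite but not definite), so H is neither positive definite, negative definite, nor indefinite. The second-order test alone is inconclusive -> degen.
(Indeed, f is constant along the null direction of H through x*, so x* is not a strict local extremum.)

degen


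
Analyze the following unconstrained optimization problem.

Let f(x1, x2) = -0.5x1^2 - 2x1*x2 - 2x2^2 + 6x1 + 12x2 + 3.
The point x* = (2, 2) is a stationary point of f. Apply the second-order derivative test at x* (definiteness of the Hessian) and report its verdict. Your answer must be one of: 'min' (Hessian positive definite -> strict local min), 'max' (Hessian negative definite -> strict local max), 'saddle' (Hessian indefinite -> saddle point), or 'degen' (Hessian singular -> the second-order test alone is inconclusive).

Compute the Hessian H = grad^2 f:
  H = [[-1, -2], [-2, -4]]
Verify stationarity: grad f(x*) = H x* + g = (0, 0).
Eigenvalues of H: -5, 0.
H has a zero eigenvalue (singular; negative semidefinite but not definite), so H is neither positive definite, negative definite, nor indefinite. The second-order test alone is inconclusive -> degen.
(Indeed, f is constant along the null direction of H through x*, so x* is not a strict local extremum.)

degen


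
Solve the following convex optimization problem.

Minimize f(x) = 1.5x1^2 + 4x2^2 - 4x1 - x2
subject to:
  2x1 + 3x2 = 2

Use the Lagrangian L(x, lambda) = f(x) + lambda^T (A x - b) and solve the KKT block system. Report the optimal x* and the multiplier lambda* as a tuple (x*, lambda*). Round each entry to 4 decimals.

Form the Lagrangian:
  L(x, lambda) = (1/2) x^T Q x + c^T x + lambda^T (A x - b)
Stationarity (grad_x L = 0): Q x + c + A^T lambda = 0.
Primal feasibility: A x = b.

This gives the KKT block system:
  [ Q   A^T ] [ x     ]   [-c ]
  [ A    0  ] [ lambda ] = [ b ]

Solving the linear system:
  x*      = (1.0508, -0.0339)
  lambda* = (0.4237)
  f(x*)   = -2.5085

x* = (1.0508, -0.0339), lambda* = (0.4237)


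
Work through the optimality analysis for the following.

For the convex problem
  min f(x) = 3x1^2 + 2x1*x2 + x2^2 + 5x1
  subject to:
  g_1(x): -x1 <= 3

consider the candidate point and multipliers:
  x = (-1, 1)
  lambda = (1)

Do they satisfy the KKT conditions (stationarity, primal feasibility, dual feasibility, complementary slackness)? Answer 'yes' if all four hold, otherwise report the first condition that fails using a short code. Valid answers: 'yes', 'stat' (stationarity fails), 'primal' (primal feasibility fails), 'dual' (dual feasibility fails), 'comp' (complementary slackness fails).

Gradient of f: grad f(x) = Q x + c = (1, 0)
Constraint values g_i(x) = a_i^T x - b_i:
  g_1((-1, 1)) = -2
Stationarity residual: grad f(x) + sum_i lambda_i a_i = (0, 0)
  -> stationarity OK
Primal feasibility (all g_i <= 0): OK
Dual feasibility (all lambda_i >= 0): OK
Complementary slackness (lambda_i * g_i(x) = 0 for all i): FAILS

Verdict: the first failing condition is complementary_slackness -> comp.

comp


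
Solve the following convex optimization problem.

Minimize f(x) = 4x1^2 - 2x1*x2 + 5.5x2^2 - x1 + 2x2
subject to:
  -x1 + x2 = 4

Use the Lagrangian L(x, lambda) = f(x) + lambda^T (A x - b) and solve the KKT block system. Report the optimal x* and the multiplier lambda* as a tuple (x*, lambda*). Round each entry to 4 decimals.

Form the Lagrangian:
  L(x, lambda) = (1/2) x^T Q x + c^T x + lambda^T (A x - b)
Stationarity (grad_x L = 0): Q x + c + A^T lambda = 0.
Primal feasibility: A x = b.

This gives the KKT block system:
  [ Q   A^T ] [ x     ]   [-c ]
  [ A    0  ] [ lambda ] = [ b ]

Solving the linear system:
  x*      = (-2.4667, 1.5333)
  lambda* = (-23.8)
  f(x*)   = 50.3667

x* = (-2.4667, 1.5333), lambda* = (-23.8)


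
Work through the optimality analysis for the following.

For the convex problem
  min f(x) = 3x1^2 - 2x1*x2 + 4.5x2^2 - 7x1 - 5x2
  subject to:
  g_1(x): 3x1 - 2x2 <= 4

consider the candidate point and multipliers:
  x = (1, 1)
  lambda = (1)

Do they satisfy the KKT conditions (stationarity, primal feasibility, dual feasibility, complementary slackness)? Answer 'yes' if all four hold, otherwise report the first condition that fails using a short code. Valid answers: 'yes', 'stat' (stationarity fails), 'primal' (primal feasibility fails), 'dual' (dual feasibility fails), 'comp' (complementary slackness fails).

Gradient of f: grad f(x) = Q x + c = (-3, 2)
Constraint values g_i(x) = a_i^T x - b_i:
  g_1((1, 1)) = -3
Stationarity residual: grad f(x) + sum_i lambda_i a_i = (0, 0)
  -> stationarity OK
Primal feasibility (all g_i <= 0): OK
Dual feasibility (all lambda_i >= 0): OK
Complementary slackness (lambda_i * g_i(x) = 0 for all i): FAILS

Verdict: the first failing condition is complementary_slackness -> comp.

comp


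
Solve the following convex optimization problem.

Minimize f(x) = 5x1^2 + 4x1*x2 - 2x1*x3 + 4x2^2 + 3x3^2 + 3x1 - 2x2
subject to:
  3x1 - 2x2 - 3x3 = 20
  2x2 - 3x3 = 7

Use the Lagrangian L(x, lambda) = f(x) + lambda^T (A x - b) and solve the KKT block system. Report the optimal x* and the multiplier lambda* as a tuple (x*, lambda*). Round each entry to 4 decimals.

Form the Lagrangian:
  L(x, lambda) = (1/2) x^T Q x + c^T x + lambda^T (A x - b)
Stationarity (grad_x L = 0): Q x + c + A^T lambda = 0.
Primal feasibility: A x = b.

This gives the KKT block system:
  [ Q   A^T ] [ x     ]   [-c ]
  [ A    0  ] [ lambda ] = [ b ]

Solving the linear system:
  x*      = (1.775, -1.9188, -3.6125)
  lambda* = (-6.7667, -1.6417)
  f(x*)   = 77.9937

x* = (1.775, -1.9188, -3.6125), lambda* = (-6.7667, -1.6417)


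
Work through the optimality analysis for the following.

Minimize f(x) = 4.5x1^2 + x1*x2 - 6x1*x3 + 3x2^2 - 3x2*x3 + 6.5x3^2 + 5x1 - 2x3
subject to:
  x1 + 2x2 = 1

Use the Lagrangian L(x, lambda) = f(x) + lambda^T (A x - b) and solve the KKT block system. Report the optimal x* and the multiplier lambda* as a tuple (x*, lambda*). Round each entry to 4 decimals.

Form the Lagrangian:
  L(x, lambda) = (1/2) x^T Q x + c^T x + lambda^T (A x - b)
Stationarity (grad_x L = 0): Q x + c + A^T lambda = 0.
Primal feasibility: A x = b.

This gives the KKT block system:
  [ Q   A^T ] [ x     ]   [-c ]
  [ A    0  ] [ lambda ] = [ b ]

Solving the linear system:
  x*      = (-0.3511, 0.6755, 0.1477)
  lambda* = (-1.6295)
  f(x*)   = -0.2107

x* = (-0.3511, 0.6755, 0.1477), lambda* = (-1.6295)


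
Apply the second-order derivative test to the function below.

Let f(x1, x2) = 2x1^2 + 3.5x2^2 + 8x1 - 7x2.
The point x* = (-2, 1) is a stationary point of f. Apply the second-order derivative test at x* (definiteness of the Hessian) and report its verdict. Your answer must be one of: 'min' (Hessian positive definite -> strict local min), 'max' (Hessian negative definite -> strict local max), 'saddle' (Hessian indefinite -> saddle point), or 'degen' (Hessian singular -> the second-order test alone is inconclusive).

Compute the Hessian H = grad^2 f:
  H = [[4, 0], [0, 7]]
Verify stationarity: grad f(x*) = H x* + g = (0, 0).
Eigenvalues of H: 4, 7.
Both eigenvalues > 0, so H is positive definite -> x* is a strict local min.

min


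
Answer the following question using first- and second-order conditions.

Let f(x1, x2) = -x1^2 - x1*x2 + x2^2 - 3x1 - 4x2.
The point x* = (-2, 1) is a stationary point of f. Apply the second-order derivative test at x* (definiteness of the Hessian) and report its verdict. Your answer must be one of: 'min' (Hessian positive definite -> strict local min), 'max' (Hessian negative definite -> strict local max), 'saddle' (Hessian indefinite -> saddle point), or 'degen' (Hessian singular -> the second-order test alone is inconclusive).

Compute the Hessian H = grad^2 f:
  H = [[-2, -1], [-1, 2]]
Verify stationarity: grad f(x*) = H x* + g = (0, 0).
Eigenvalues of H: -2.2361, 2.2361.
Eigenvalues have mixed signs, so H is indefinite -> x* is a saddle point.

saddle


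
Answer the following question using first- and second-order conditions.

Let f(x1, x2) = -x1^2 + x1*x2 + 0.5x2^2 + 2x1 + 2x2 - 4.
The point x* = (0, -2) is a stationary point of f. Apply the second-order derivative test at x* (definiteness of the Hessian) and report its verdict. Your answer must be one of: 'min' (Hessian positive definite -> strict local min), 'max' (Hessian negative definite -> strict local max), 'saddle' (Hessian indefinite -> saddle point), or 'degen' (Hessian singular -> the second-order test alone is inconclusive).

Compute the Hessian H = grad^2 f:
  H = [[-2, 1], [1, 1]]
Verify stationarity: grad f(x*) = H x* + g = (0, 0).
Eigenvalues of H: -2.3028, 1.3028.
Eigenvalues have mixed signs, so H is indefinite -> x* is a saddle point.

saddle


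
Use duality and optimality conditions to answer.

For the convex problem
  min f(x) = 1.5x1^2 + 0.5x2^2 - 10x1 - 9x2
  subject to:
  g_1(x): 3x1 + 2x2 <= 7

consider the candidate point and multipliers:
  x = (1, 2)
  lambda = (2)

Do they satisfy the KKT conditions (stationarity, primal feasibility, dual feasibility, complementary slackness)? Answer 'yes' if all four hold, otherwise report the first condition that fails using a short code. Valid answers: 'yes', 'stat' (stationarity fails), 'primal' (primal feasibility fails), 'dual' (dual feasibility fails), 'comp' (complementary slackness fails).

Gradient of f: grad f(x) = Q x + c = (-7, -7)
Constraint values g_i(x) = a_i^T x - b_i:
  g_1((1, 2)) = 0
Stationarity residual: grad f(x) + sum_i lambda_i a_i = (-1, -3)
  -> stationarity FAILS
Primal feasibility (all g_i <= 0): OK
Dual feasibility (all lambda_i >= 0): OK
Complementary slackness (lambda_i * g_i(x) = 0 for all i): OK

Verdict: the first failing condition is stationarity -> stat.

stat


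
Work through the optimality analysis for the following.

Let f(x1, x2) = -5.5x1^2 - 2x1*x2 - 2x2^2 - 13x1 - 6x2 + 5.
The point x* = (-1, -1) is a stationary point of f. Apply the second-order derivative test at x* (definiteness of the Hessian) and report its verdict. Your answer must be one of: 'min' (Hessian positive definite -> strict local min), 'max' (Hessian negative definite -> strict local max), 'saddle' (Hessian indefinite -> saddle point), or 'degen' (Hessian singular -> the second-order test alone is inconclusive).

Compute the Hessian H = grad^2 f:
  H = [[-11, -2], [-2, -4]]
Verify stationarity: grad f(x*) = H x* + g = (0, 0).
Eigenvalues of H: -11.5311, -3.4689.
Both eigenvalues < 0, so H is negative definite -> x* is a strict local max.

max


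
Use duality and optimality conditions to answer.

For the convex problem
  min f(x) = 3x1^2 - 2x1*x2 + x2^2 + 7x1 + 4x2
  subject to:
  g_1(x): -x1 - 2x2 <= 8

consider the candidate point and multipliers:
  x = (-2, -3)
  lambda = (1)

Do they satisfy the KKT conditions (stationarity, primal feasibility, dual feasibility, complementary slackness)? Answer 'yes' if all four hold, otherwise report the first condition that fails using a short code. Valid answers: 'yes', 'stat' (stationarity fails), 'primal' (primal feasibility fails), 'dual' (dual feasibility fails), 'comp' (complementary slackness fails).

Gradient of f: grad f(x) = Q x + c = (1, 2)
Constraint values g_i(x) = a_i^T x - b_i:
  g_1((-2, -3)) = 0
Stationarity residual: grad f(x) + sum_i lambda_i a_i = (0, 0)
  -> stationarity OK
Primal feasibility (all g_i <= 0): OK
Dual feasibility (all lambda_i >= 0): OK
Complementary slackness (lambda_i * g_i(x) = 0 for all i): OK

Verdict: yes, KKT holds.

yes


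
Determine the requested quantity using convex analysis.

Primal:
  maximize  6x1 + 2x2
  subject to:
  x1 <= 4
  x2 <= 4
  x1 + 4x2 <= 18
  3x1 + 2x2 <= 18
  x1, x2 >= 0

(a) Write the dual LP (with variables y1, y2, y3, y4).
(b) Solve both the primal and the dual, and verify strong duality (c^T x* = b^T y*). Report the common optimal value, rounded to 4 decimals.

The standard primal-dual pair for 'max c^T x s.t. A x <= b, x >= 0' is:
  Dual:  min b^T y  s.t.  A^T y >= c,  y >= 0.

So the dual LP is:
  minimize  4y1 + 4y2 + 18y3 + 18y4
  subject to:
    y1 + y3 + 3y4 >= 6
    y2 + 4y3 + 2y4 >= 2
    y1, y2, y3, y4 >= 0

Solving the primal: x* = (4, 3).
  primal value c^T x* = 30.
Solving the dual: y* = (3, 0, 0, 1).
  dual value b^T y* = 30.
Strong duality: c^T x* = b^T y*. Confirmed.

30


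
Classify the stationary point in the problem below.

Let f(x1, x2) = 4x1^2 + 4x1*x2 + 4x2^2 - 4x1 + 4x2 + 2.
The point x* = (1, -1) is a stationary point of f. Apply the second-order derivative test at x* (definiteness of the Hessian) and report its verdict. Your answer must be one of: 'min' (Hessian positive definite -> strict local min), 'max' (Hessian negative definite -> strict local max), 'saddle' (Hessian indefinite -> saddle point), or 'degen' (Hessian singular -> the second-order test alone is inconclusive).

Compute the Hessian H = grad^2 f:
  H = [[8, 4], [4, 8]]
Verify stationarity: grad f(x*) = H x* + g = (0, 0).
Eigenvalues of H: 4, 12.
Both eigenvalues > 0, so H is positive definite -> x* is a strict local min.

min


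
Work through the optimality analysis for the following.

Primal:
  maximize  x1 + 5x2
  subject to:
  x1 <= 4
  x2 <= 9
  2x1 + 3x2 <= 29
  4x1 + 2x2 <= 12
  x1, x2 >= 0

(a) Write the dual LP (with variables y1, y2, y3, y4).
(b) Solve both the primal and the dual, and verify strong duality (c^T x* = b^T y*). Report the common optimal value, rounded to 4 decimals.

The standard primal-dual pair for 'max c^T x s.t. A x <= b, x >= 0' is:
  Dual:  min b^T y  s.t.  A^T y >= c,  y >= 0.

So the dual LP is:
  minimize  4y1 + 9y2 + 29y3 + 12y4
  subject to:
    y1 + 2y3 + 4y4 >= 1
    y2 + 3y3 + 2y4 >= 5
    y1, y2, y3, y4 >= 0

Solving the primal: x* = (0, 6).
  primal value c^T x* = 30.
Solving the dual: y* = (0, 0, 0, 2.5).
  dual value b^T y* = 30.
Strong duality: c^T x* = b^T y*. Confirmed.

30


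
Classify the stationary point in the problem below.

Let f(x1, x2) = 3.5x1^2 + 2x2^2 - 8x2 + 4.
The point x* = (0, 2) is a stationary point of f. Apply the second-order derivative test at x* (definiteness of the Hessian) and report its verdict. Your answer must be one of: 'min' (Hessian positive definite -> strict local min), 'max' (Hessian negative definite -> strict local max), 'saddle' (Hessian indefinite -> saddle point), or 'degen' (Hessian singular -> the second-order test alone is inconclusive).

Compute the Hessian H = grad^2 f:
  H = [[7, 0], [0, 4]]
Verify stationarity: grad f(x*) = H x* + g = (0, 0).
Eigenvalues of H: 4, 7.
Both eigenvalues > 0, so H is positive definite -> x* is a strict local min.

min


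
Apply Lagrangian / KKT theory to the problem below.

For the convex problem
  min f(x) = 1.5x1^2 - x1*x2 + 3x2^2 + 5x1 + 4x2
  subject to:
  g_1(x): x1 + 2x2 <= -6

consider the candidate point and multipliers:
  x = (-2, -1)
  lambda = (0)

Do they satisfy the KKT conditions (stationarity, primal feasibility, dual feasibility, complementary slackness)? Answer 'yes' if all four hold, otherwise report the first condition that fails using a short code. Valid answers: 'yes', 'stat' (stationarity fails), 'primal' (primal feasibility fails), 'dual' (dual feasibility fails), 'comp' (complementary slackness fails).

Gradient of f: grad f(x) = Q x + c = (0, 0)
Constraint values g_i(x) = a_i^T x - b_i:
  g_1((-2, -1)) = 2
Stationarity residual: grad f(x) + sum_i lambda_i a_i = (0, 0)
  -> stationarity OK
Primal feasibility (all g_i <= 0): FAILS
Dual feasibility (all lambda_i >= 0): OK
Complementary slackness (lambda_i * g_i(x) = 0 for all i): OK

Verdict: the first failing condition is primal_feasibility -> primal.

primal


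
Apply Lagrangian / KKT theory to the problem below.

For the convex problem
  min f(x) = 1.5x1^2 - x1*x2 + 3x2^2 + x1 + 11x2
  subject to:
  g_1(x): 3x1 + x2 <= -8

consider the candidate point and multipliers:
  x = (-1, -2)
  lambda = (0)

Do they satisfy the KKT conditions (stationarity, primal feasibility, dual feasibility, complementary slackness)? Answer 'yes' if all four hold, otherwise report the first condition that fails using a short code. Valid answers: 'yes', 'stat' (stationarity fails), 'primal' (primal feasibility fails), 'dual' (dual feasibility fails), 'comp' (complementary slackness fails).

Gradient of f: grad f(x) = Q x + c = (0, 0)
Constraint values g_i(x) = a_i^T x - b_i:
  g_1((-1, -2)) = 3
Stationarity residual: grad f(x) + sum_i lambda_i a_i = (0, 0)
  -> stationarity OK
Primal feasibility (all g_i <= 0): FAILS
Dual feasibility (all lambda_i >= 0): OK
Complementary slackness (lambda_i * g_i(x) = 0 for all i): OK

Verdict: the first failing condition is primal_feasibility -> primal.

primal


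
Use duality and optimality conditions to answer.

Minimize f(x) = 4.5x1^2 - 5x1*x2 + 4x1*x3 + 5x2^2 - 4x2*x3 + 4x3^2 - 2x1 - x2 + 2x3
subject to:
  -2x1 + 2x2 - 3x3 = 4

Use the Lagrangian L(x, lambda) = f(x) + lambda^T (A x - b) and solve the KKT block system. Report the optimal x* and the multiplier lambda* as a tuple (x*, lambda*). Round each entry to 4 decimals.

Form the Lagrangian:
  L(x, lambda) = (1/2) x^T Q x + c^T x + lambda^T (A x - b)
Stationarity (grad_x L = 0): Q x + c + A^T lambda = 0.
Primal feasibility: A x = b.

This gives the KKT block system:
  [ Q   A^T ] [ x     ]   [-c ]
  [ A    0  ] [ lambda ] = [ b ]

Solving the linear system:
  x*      = (0.356, 0.3152, -1.3605)
  lambda* = (-2.907)
  f(x*)   = 3.9399

x* = (0.356, 0.3152, -1.3605), lambda* = (-2.907)
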